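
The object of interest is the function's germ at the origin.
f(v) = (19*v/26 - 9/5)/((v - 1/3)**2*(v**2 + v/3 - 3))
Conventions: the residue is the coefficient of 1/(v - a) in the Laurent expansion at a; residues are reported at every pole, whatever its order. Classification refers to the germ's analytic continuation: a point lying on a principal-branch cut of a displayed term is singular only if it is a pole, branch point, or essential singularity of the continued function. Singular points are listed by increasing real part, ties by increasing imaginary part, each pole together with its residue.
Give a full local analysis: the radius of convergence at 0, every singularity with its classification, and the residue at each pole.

Radius of convergence at 0: 1/3.
At -1/6 - (1/6)*sqrt(109): a pole of order 1; residue 2493/81250 + (64548/4428125)*sqrt(109).
At 1/3: a pole of order 2; residue -2493/40625.
At -1/6 + (1/6)*sqrt(109): a pole of order 1; residue 2493/81250 - (64548/4428125)*sqrt(109).

Denominator factor (v - 1/3)^2: pole of order 2 at 1/3, modulus 1/3.
Denominator factor (v**2 + v/3 - 3): discriminant 109/9, real irrational roots -1/6 + (1/6)*sqrt(109) and -1/6 - (1/6)*sqrt(109); poles of order 1, moduli -1/6 + (1/6)*sqrt(109) and 1/6 + (1/6)*sqrt(109).
The radius of convergence is the smallest modulus among the singular points: 1/3.
The factor v**2 + v/3 - 3 splits as (v - a)(v - a') with a = -1/6 - (1/6)*sqrt(109), a' = -1/6 + (1/6)*sqrt(109). At the order-1 pole a set g(v) = (v - a)*f(v) = [(19*v/26 - 9/5)/(v - 1/3)**2] / (v - a').
Simple pole: residue = g(a) at a = -1/6 - (1/6)*sqrt(109), which is 2493/81250 + (64548/4428125)*sqrt(109).
At the order-2 pole 1/3 set g(v) = (v - (1/3))^2*f(v) = (19*v/26 - 9/5)/(v**2 + v/3 - 3).
Order-2 pole: residue = g'(a); g'(1/3) = -2493/40625, so the residue is -2493/40625.
The factor v**2 + v/3 - 3 splits as (v - a)(v - a') with a = -1/6 + (1/6)*sqrt(109), a' = -1/6 - (1/6)*sqrt(109). At the order-1 pole a set g(v) = (v - a)*f(v) = [(19*v/26 - 9/5)/(v - 1/3)**2] / (v - a').
Simple pole: residue = g(a) at a = -1/6 + (1/6)*sqrt(109), which is 2493/81250 - (64548/4428125)*sqrt(109).
List the singular points by increasing real part (a conjugate pair: the negative imaginary part first).


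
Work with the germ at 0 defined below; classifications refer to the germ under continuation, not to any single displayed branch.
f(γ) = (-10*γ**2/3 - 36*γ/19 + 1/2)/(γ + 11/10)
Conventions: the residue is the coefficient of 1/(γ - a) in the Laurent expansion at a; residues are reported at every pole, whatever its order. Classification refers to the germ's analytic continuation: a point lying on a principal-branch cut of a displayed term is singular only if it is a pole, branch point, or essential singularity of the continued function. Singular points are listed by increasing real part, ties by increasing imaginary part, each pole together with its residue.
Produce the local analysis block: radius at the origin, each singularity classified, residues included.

Denominator factor (γ + 11/10): pole of order 1 at -11/10, modulus 11/10.
The radius of convergence is the smallest modulus among the singular points: 11/10.
At the order-1 pole -11/10 set g(γ) = (γ - (-11/10))*f(γ) = -10*γ**2/3 - 36*γ/19 + 1/2.
Simple pole: residue = g(a) at a = -11/10, which is -413/285.

Radius of convergence at 0: 11/10.
At -11/10: a pole of order 1; residue -413/285.


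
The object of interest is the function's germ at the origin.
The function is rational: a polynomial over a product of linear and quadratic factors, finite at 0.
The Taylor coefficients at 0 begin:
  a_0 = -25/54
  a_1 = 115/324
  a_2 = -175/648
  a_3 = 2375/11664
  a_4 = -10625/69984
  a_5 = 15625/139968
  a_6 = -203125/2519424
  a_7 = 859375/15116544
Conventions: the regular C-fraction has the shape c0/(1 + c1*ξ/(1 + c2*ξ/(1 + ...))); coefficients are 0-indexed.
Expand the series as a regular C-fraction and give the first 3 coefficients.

Taylor coefficients (read off): a_0 = -25/54, a_1 = 115/324, a_2 = -175/648.
c0 = a_0 = -25/54. Peel one level at a time: if S = 1 + c*ξ/S' with S'(0) = 1, then c is the ξ-coefficient of S and S' = c*ξ/(S - 1).
S_1 = c0/f = 1 + (23/30)*ξ + (1/225)*ξ^2 + ...; c1 = 23/30.
S_2 = c1*ξ/(S_1 - 1) = 1 + (-2/345)*ξ + ...; c2 = -2/345.

The regular C-fraction coefficients are [-25/54, 23/30, -2/345].


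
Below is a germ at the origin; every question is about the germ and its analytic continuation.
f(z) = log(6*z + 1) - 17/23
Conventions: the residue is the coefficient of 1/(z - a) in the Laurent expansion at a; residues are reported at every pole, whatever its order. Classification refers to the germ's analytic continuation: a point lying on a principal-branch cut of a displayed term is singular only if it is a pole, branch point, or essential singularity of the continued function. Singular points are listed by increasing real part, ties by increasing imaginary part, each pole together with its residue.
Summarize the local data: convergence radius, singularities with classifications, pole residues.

Radius of convergence at 0: 1/6.
At -1/6: a logarithmic branch point.

Branch term (1)*log(1 - z/(-1/6)): its argument vanishes at z = -1/6, a logarithmic branch point, modulus 1/6.
The radius of convergence is the smallest modulus among the singular points: 1/6.


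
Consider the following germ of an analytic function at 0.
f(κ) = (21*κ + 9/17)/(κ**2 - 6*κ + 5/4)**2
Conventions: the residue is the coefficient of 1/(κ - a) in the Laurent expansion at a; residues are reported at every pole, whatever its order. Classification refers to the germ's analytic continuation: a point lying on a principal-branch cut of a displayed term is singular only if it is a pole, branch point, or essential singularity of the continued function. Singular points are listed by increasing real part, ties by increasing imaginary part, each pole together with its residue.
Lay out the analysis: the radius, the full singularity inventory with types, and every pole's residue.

Denominator factor (κ**2 - 6*κ + 5/4)^2: discriminant 31, real irrational roots 3 + (1/2)*sqrt(31) and 3 - (1/2)*sqrt(31); poles of order 2, moduli 3 + (1/2)*sqrt(31) and 3 - (1/2)*sqrt(31).
The radius of convergence is the smallest modulus among the singular points: 3 - (1/2)*sqrt(31).
The factor κ**2 - 6*κ + 5/4 splits as (κ - a)(κ - a') with a = 3 - (1/2)*sqrt(31), a' = 3 + (1/2)*sqrt(31). At the order-2 pole a set g(κ) = (κ - a)^2*f(κ) = [21*κ + 9/17] / (κ - a')^2.
Order-2 pole: residue = g'(a); g'(3 - (1/2)*sqrt(31)) = (2160/16337)*sqrt(31), so the residue is (2160/16337)*sqrt(31).
The factor κ**2 - 6*κ + 5/4 splits as (κ - a)(κ - a') with a = 3 + (1/2)*sqrt(31), a' = 3 - (1/2)*sqrt(31). At the order-2 pole a set g(κ) = (κ - a)^2*f(κ) = [21*κ + 9/17] / (κ - a')^2.
Order-2 pole: residue = g'(a); g'(3 + (1/2)*sqrt(31)) = -(2160/16337)*sqrt(31), so the residue is -(2160/16337)*sqrt(31).
List the singular points by increasing real part (a conjugate pair: the negative imaginary part first).

Radius of convergence at 0: 3 - (1/2)*sqrt(31).
At 3 - (1/2)*sqrt(31): a pole of order 2; residue (2160/16337)*sqrt(31).
At 3 + (1/2)*sqrt(31): a pole of order 2; residue -(2160/16337)*sqrt(31).


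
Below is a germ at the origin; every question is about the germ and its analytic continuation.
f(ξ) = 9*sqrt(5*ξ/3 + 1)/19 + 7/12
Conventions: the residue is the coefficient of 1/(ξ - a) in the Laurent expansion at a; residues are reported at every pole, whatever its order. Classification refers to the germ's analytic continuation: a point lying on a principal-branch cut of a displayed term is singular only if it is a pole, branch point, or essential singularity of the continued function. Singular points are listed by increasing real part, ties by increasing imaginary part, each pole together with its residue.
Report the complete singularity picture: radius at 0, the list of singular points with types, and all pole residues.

Branch term (9/19)*sqrt(1 - ξ/(-3/5)): its argument vanishes at ξ = -3/5, a square-root branch point, modulus 3/5.
The radius of convergence is the smallest modulus among the singular points: 3/5.

Radius of convergence at 0: 3/5.
At -3/5: an algebraic (square-root) branch point.


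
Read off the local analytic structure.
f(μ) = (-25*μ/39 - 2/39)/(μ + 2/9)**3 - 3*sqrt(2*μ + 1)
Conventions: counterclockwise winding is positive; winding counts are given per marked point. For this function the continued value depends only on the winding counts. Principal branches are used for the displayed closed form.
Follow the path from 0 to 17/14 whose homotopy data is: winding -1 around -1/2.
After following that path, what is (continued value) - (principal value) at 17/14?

Continued minus principal equals (12/7)*sqrt(42).

The rational part is single-valued and drops out of the difference; each branch term changes only by its own monodromy.
(-3)*sqrt(1 - μ/(-1/2)): winding -1 is odd, the square root flips sign, contributing -2*(-3)*sqrt(1 - (17/14)/(-1/2)) = -2*(-3)*sqrt(24/7) = (12/7)*sqrt(42).
Summing the contributions at μ = 17/14 gives (12/7)*sqrt(42).


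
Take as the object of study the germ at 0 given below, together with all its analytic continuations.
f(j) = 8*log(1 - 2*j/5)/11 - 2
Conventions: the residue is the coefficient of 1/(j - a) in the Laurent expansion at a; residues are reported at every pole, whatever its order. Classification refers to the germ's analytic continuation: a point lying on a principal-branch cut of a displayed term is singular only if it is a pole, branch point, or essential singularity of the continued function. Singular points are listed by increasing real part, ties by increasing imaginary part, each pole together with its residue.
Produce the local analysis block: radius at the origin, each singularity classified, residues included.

Radius of convergence at 0: 5/2.
At 5/2: a logarithmic branch point.

Branch term (8/11)*log(1 - j/(5/2)): its argument vanishes at j = 5/2, a logarithmic branch point, modulus 5/2.
The radius of convergence is the smallest modulus among the singular points: 5/2.


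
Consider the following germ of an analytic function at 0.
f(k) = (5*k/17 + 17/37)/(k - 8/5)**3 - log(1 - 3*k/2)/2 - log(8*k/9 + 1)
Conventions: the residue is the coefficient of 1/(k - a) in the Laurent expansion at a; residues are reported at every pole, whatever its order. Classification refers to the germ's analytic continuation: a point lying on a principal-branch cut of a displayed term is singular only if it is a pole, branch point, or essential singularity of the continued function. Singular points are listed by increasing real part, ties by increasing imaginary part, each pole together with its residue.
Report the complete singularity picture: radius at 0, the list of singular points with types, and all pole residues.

Denominator factor (k - 8/5)^3: pole of order 3 at 8/5, modulus 8/5.
Branch term (-1)*log(1 - k/(-9/8)): its argument vanishes at k = -9/8, a logarithmic branch point, modulus 9/8.
Branch term (-1/2)*log(1 - k/(2/3)): its argument vanishes at k = 2/3, a logarithmic branch point, modulus 2/3.
The radius of convergence is the smallest modulus among the singular points: 2/3.
The branch terms are analytic at 8/5 and contribute nothing to the residue; only the rational part matters.
At the order-3 pole 8/5 set g(k) = (k - (8/5))^3*(rational part) = 5*k/17 + 17/37.
Order-3 pole: residue = g''(a)/2; g''(8/5) = 0, so the residue is 0.
List the singular points by increasing real part (a conjugate pair: the negative imaginary part first).

Radius of convergence at 0: 2/3.
At -9/8: a logarithmic branch point.
At 2/3: a logarithmic branch point.
At 8/5: a pole of order 3; residue 0.


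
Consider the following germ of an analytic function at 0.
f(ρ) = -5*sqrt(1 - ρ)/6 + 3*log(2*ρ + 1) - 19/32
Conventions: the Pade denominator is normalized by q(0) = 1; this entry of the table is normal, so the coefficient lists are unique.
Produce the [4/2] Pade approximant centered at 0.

The Pade approximant has numerator coefficients [-137/96, 19807902451/6547708224, 37442186707/4850154240, 280176071/202089760, 54854743157/130954164480]; denominator coefficients [1, 162091669/68205294, 1561652503/1364105880].

Taylor coefficients needed (expand at 0): a_0 = -137/96, a_1 = 77/12, a_2 = -283/48, a_3 = 773/96, a_4 = -9191/768, a_5 = 147631/7680, a_6 = -65501/2048.
Write the denominator as Q(ρ) = 1 + q1*ρ + q2*ρ^2. Requiring Q*f - P = O(ρ^7) with deg P <= 4 kills the coefficients of ρ^5..ρ^6 in Q*f:
  ρ^5: a_5 + q1*a_4 + q2*a_3 = 0, i.e. 147631/7680 + (-9191/768)*q1 + (773/96)*q2 = 0.
  ρ^6: a_6 + q1*a_5 + q2*a_4 = 0, i.e. -65501/2048 + (147631/7680)*q1 + (-9191/768)*q2 = 0.
Solving this linear system: q1 = 162091669/68205294, q2 = 1561652503/1364105880.
The numerator is Q*f truncated at degree 4: P0 = a_0 = -137/96; P1 = a_1 + q1*a_0 = 19807902451/6547708224; P2 = a_2 + q1*a_1 + q2*a_0 = 37442186707/4850154240; P3 = a_3 + q1*a_2 + q2*a_1 = 280176071/202089760; P4 = a_4 + q1*a_3 + q2*a_2 = 54854743157/130954164480.


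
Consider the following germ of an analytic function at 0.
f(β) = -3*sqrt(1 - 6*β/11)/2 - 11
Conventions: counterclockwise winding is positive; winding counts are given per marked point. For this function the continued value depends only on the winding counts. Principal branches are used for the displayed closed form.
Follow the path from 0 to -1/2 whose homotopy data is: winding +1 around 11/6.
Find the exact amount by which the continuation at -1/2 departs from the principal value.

The rational part is single-valued and drops out of the difference; each branch term changes only by its own monodromy.
(-3/2)*sqrt(1 - β/(11/6)): winding +1 is odd, the square root flips sign, contributing -2*(-3/2)*sqrt(1 - (-1/2)/(11/6)) = -2*(-3/2)*sqrt(14/11) = (3/11)*sqrt(154).
Summing the contributions at β = -1/2 gives (3/11)*sqrt(154).

Continued minus principal equals (3/11)*sqrt(154).


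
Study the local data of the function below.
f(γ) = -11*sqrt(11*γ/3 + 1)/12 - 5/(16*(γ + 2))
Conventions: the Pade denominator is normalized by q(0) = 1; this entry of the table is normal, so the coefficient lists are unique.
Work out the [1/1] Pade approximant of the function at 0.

Taylor coefficients needed (expand at 0): a_0 = -103/96, a_1 = -923/576, a_2 = 5189/3456.
Write the denominator as Q(γ) = 1 + q1*γ. Requiring Q*f - P = O(γ^3) with deg P <= 1 kills the coefficients of γ^2..γ^2 in Q*f:
  γ^2: a_2 + q1*a_1 = 0, i.e. 5189/3456 + (-923/576)*q1 = 0.
Solving this linear system: q1 = 5189/5538.
The numerator is Q*f truncated at degree 1: P0 = a_0 = -103/96; P1 = a_1 + q1*a_0 = -38511/14768.

The Pade approximant has numerator coefficients [-103/96, -38511/14768]; denominator coefficients [1, 5189/5538].


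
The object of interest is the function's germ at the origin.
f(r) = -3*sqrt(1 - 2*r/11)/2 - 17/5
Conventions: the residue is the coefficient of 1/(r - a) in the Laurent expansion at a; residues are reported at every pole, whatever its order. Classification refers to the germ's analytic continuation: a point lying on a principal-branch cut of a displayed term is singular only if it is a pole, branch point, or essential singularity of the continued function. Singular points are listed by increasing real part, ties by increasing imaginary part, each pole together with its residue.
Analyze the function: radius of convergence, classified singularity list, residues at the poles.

Radius of convergence at 0: 11/2.
At 11/2: an algebraic (square-root) branch point.

Branch term (-3/2)*sqrt(1 - r/(11/2)): its argument vanishes at r = 11/2, a square-root branch point, modulus 11/2.
The radius of convergence is the smallest modulus among the singular points: 11/2.


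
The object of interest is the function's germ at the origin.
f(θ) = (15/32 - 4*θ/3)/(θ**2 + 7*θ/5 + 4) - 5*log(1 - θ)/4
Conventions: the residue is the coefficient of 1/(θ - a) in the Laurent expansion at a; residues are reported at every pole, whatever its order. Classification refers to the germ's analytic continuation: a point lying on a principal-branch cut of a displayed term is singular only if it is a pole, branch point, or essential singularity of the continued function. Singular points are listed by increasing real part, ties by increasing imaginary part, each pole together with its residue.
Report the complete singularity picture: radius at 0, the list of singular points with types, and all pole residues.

Denominator factor (θ**2 + 7*θ/5 + 4): discriminant -351/25, complex-conjugate roots (-7/10) + ((3/10)*sqrt(39))*i and (-7/10) - ((3/10)*sqrt(39))*i; poles of order 1, moduli 2 and 2.
Branch term (-5/4)*log(1 - θ/(1)): its argument vanishes at θ = 1, a logarithmic branch point, modulus 1.
The radius of convergence is the smallest modulus among the singular points: 1.
The branch term is analytic at (-7/10) - ((3/10)*sqrt(39))*i and contributes nothing to the residue; only the rational part matters.
The factor θ**2 + 7*θ/5 + 4 splits as (θ - a)(θ - a') with a = (-7/10) - ((3/10)*sqrt(39))*i, a' = (-7/10) + ((3/10)*sqrt(39))*i. At the order-1 pole a set g(θ) = (θ - a)*(rational part) = [15/32 - 4*θ/3] / (θ - a').
Simple pole: residue = g(a) at a = (-7/10) - ((3/10)*sqrt(39))*i, which is (-2/3) + ((673/11232)*sqrt(39))*i.
The branch term is analytic at (-7/10) + ((3/10)*sqrt(39))*i and contributes nothing to the residue; only the rational part matters.
The factor θ**2 + 7*θ/5 + 4 splits as (θ - a)(θ - a') with a = (-7/10) + ((3/10)*sqrt(39))*i, a' = (-7/10) - ((3/10)*sqrt(39))*i. At the order-1 pole a set g(θ) = (θ - a)*(rational part) = [15/32 - 4*θ/3] / (θ - a').
Simple pole: residue = g(a) at a = (-7/10) + ((3/10)*sqrt(39))*i, which is (-2/3) - ((673/11232)*sqrt(39))*i.
List the singular points by increasing real part (a conjugate pair: the negative imaginary part first).

Radius of convergence at 0: 1.
At (-7/10) - ((3/10)*sqrt(39))*i: a pole of order 1; residue (-2/3) + ((673/11232)*sqrt(39))*i.
At (-7/10) + ((3/10)*sqrt(39))*i: a pole of order 1; residue (-2/3) - ((673/11232)*sqrt(39))*i.
At 1: a logarithmic branch point.


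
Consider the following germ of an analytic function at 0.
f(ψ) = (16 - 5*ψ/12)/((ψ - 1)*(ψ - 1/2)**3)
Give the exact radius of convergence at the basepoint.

The radius of convergence is 1/2.

Denominator factor (ψ - 1): pole of order 1 at 1, modulus 1.
Denominator factor (ψ - 1/2)^3: pole of order 3 at 1/2, modulus 1/2.
The radius of convergence is the smallest modulus among the singular points: 1/2.


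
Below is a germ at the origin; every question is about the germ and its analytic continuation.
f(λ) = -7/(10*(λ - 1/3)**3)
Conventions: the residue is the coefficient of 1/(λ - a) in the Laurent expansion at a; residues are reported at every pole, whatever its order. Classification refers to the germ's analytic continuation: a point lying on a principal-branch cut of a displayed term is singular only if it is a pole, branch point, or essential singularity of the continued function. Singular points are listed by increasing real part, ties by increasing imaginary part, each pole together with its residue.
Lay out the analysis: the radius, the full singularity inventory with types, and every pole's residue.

Radius of convergence at 0: 1/3.
At 1/3: a pole of order 3; residue 0.

Denominator factor (λ - 1/3)^3: pole of order 3 at 1/3, modulus 1/3.
The radius of convergence is the smallest modulus among the singular points: 1/3.
At the order-3 pole 1/3 set g(λ) = (λ - (1/3))^3*f(λ) = -7/10.
Order-3 pole: residue = g''(a)/2; g''(1/3) = 0, so the residue is 0.


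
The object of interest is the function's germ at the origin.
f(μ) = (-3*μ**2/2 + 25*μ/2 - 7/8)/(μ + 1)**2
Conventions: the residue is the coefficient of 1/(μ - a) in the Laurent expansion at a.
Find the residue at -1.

At the order-2 pole -1 set g(μ) = (μ - (-1))^2*f(μ) = -3*μ**2/2 + 25*μ/2 - 7/8.
Order-2 pole: residue = g'(a); g'(-1) = 31/2, so the residue is 31/2.

The residue is 31/2.


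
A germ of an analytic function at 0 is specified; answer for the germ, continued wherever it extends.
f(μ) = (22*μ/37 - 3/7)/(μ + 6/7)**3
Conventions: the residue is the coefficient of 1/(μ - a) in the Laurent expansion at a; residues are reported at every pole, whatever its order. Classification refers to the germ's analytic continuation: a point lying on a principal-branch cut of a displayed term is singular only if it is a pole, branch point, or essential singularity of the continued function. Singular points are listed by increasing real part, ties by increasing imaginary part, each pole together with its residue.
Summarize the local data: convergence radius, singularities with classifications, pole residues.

Denominator factor (μ + 6/7)^3: pole of order 3 at -6/7, modulus 6/7.
The radius of convergence is the smallest modulus among the singular points: 6/7.
At the order-3 pole -6/7 set g(μ) = (μ - (-6/7))^3*f(μ) = 22*μ/37 - 3/7.
Order-3 pole: residue = g''(a)/2; g''(-6/7) = 0, so the residue is 0.

Radius of convergence at 0: 6/7.
At -6/7: a pole of order 3; residue 0.


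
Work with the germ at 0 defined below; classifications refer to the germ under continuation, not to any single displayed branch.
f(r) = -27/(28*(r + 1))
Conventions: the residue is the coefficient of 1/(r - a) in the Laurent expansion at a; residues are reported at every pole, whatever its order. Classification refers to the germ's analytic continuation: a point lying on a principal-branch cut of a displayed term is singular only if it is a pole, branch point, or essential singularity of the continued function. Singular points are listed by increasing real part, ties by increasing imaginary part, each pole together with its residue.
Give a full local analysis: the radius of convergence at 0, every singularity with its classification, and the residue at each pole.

Denominator factor (r + 1): pole of order 1 at -1, modulus 1.
The radius of convergence is the smallest modulus among the singular points: 1.
At the order-1 pole -1 set g(r) = (r - (-1))*f(r) = -27/28.
Simple pole: residue = g(a) at a = -1, which is -27/28.

Radius of convergence at 0: 1.
At -1: a pole of order 1; residue -27/28.


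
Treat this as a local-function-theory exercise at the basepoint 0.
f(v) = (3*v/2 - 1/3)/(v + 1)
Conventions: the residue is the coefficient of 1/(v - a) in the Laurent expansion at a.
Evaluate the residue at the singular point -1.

At the order-1 pole -1 set g(v) = (v - (-1))*f(v) = 3*v/2 - 1/3.
Simple pole: residue = g(a) at a = -1, which is -11/6.

The residue is -11/6.


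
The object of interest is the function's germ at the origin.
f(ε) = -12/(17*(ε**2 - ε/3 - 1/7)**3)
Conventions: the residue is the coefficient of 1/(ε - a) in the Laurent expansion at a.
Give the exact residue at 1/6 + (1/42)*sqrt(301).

The residue is -(857304/1351619)*sqrt(301).

The factor ε**2 - ε/3 - 1/7 splits as (ε - a)(ε - a') with a = 1/6 + (1/42)*sqrt(301), a' = 1/6 - (1/42)*sqrt(301). At the order-3 pole a set g(ε) = (ε - a)^3*f(ε) = [-12/17] / (ε - a')^3.
Order-3 pole: residue = g''(a)/2; g''(1/6 + (1/42)*sqrt(301)) = -(1714608/1351619)*sqrt(301), so the residue is -(857304/1351619)*sqrt(301).


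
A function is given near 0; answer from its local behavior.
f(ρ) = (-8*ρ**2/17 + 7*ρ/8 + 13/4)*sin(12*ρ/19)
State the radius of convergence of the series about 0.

The factor sin(12*ρ/19) is entire and contributes no finite singular point.
The polynomial part has no poles.
No finite singular points: the Taylor series at 0 converges everywhere.

The radius of convergence is infinite.


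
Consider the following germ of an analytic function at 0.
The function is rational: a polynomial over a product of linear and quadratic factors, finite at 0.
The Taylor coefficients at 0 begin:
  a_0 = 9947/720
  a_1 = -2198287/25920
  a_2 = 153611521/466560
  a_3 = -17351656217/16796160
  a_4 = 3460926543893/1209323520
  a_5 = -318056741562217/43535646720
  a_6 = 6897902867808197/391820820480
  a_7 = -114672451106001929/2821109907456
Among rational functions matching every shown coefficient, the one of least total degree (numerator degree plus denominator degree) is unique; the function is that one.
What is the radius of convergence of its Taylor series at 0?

No rational of total degree below 4 reproduces all 8 coefficients; solving the [0/4] Pade equations on them gives f(δ) = 29/(10*(δ + 4/7)**3*(δ + 9/8)), whose expansion matches every shown term.
Denominator factor (δ + 4/7)^3: pole of order 3 at -4/7, modulus 4/7.
Denominator factor (δ + 9/8): pole of order 1 at -9/8, modulus 9/8.
The radius of convergence is the smallest modulus among the singular points: 4/7.

The radius of convergence is 4/7.


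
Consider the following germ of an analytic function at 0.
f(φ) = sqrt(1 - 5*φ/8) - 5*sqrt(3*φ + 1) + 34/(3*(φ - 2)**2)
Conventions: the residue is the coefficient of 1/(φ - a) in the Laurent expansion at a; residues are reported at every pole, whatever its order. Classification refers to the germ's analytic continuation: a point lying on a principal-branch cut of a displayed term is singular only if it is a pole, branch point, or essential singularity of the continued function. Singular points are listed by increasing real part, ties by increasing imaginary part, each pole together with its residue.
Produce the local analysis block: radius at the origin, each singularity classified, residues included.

Denominator factor (φ - 2)^2: pole of order 2 at 2, modulus 2.
Branch term (-5)*sqrt(1 - φ/(-1/3)): its argument vanishes at φ = -1/3, a square-root branch point, modulus 1/3.
Branch term (1)*sqrt(1 - φ/(8/5)): its argument vanishes at φ = 8/5, a square-root branch point, modulus 8/5.
The radius of convergence is the smallest modulus among the singular points: 1/3.
The branch terms are analytic at 2 and contribute nothing to the residue; only the rational part matters.
At the order-2 pole 2 set g(φ) = (φ - (2))^2*(rational part) = 34/3.
Order-2 pole: residue = g'(a); g'(2) = 0, so the residue is 0.
List the singular points by increasing real part (a conjugate pair: the negative imaginary part first).

Radius of convergence at 0: 1/3.
At -1/3: an algebraic (square-root) branch point.
At 8/5: an algebraic (square-root) branch point.
At 2: a pole of order 2; residue 0.


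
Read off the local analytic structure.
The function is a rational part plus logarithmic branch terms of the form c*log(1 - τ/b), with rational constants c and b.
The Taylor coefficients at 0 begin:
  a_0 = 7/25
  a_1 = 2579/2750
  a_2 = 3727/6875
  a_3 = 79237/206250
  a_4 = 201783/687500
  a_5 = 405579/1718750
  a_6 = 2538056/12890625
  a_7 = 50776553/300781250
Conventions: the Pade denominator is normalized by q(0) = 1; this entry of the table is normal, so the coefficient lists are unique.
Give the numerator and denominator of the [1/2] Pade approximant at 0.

The Pade approximant has numerator coefficients [7/25, 284615873/363219450]; denominator coefficients [1, -1818764/3301995, -301327/3301995].

Taylor coefficients needed (read off): a_0 = 7/25, a_1 = 2579/2750, a_2 = 3727/6875, a_3 = 79237/206250.
Write the denominator as Q(τ) = 1 + q1*τ + q2*τ^2. Requiring Q*f - P = O(τ^4) with deg P <= 1 kills the coefficients of τ^2..τ^3 in Q*f:
  τ^2: a_2 + q1*a_1 + q2*a_0 = 0, i.e. 3727/6875 + (2579/2750)*q1 + (7/25)*q2 = 0.
  τ^3: a_3 + q1*a_2 + q2*a_1 = 0, i.e. 79237/206250 + (3727/6875)*q1 + (2579/2750)*q2 = 0.
Solving this linear system: q1 = -1818764/3301995, q2 = -301327/3301995.
The numerator is Q*f truncated at degree 1: P0 = a_0 = 7/25; P1 = a_1 + q1*a_0 = 284615873/363219450.


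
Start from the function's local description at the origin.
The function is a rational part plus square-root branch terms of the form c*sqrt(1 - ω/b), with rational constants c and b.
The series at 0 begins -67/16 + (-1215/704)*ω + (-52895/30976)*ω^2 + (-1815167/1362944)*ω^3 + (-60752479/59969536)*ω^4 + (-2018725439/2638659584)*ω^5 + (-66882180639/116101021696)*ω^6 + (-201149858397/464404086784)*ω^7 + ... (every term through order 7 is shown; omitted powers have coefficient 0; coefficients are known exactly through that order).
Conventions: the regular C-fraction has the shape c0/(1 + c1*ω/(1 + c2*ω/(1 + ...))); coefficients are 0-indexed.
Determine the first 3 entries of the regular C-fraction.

The regular C-fraction coefficients are [-67/16, -1215/2948, -103387/179091].

Taylor coefficients (read off): a_0 = -67/16, a_1 = -1215/704, a_2 = -52895/30976.
c0 = a_0 = -67/16. Peel one level at a time: if S = 1 + c*ω/S' with S'(0) = 1, then c is the ω-coefficient of S and S' = c*ω/(S - 1).
S_1 = c0/f = 1 + (-1215/2948)*ω + (-516935/2172676)*ω^2 + ...; c1 = -1215/2948.
S_2 = c1*ω/(S_1 - 1) = 1 + (-103387/179091)*ω + ...; c2 = -103387/179091.


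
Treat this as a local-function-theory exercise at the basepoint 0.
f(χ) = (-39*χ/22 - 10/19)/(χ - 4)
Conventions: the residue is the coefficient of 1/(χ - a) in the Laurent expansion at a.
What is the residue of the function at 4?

At the order-1 pole 4 set g(χ) = (χ - (4))*f(χ) = -39*χ/22 - 10/19.
Simple pole: residue = g(a) at a = 4, which is -1592/209.

The residue is -1592/209.


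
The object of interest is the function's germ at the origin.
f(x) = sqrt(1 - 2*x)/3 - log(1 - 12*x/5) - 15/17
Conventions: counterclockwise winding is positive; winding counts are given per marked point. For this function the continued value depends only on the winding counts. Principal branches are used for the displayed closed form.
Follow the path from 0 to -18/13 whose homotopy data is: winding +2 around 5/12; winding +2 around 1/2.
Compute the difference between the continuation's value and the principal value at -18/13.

The rational part is single-valued and drops out of the difference; each branch term changes only by its own monodromy.
(-1)*log(1 - x/(5/12)): each positive loop around 5/12 adds 2*pi*i to the log, so winding +2 contributes (-1)*(2)*2*pi*i = -(4)*pi*i.
(1/3)*sqrt(1 - x/(1/2)): winding +2 is even, the square root returns to the same sheet, contribution 0.
Summing the contributions at x = -18/13 gives -(4)*pi*i.

Continued minus principal equals -(4)*pi*i.


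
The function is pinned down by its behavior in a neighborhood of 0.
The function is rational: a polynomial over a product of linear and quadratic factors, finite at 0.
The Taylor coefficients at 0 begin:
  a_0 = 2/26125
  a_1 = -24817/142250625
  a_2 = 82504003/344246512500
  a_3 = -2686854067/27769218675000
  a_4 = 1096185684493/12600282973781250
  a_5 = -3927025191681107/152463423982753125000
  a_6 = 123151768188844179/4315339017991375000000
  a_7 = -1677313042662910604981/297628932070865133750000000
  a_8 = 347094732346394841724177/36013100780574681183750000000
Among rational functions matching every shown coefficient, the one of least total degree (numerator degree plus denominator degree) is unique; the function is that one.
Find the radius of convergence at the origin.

The radius of convergence is -2/11 + (1/22)*sqrt(1347).

No rational of total degree below 7 reproduces all 9 coefficients; solving the [2/5] Pade equations on them gives f(ε) = (-ε**2/2 + 4*ε/9 - 4/19)/((ε + 10)**3*(ε**2 + 4*ε/11 - 11/4)), whose expansion matches every shown term.
Denominator factor (ε**2 + 4*ε/11 - 11/4): discriminant 1347/121, real irrational roots -2/11 + (1/22)*sqrt(1347) and -2/11 - (1/22)*sqrt(1347); poles of order 1, moduli -2/11 + (1/22)*sqrt(1347) and 2/11 + (1/22)*sqrt(1347).
Denominator factor (ε + 10)^3: pole of order 3 at -10, modulus 10.
The radius of convergence is the smallest modulus among the singular points: -2/11 + (1/22)*sqrt(1347).


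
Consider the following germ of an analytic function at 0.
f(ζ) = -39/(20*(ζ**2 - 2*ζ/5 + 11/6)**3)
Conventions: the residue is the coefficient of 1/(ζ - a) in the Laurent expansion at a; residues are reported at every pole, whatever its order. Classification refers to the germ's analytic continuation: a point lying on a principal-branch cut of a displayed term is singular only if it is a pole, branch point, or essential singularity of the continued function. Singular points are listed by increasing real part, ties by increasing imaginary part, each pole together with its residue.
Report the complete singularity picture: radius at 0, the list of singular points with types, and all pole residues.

Denominator factor (ζ**2 - 2*ζ/5 + 11/6)^3: discriminant -538/75, complex-conjugate roots (1/5) + ((1/30)*sqrt(1614))*i and (1/5) - ((1/30)*sqrt(1614))*i; poles of order 3, moduli (1/6)*sqrt(66) and (1/6)*sqrt(66).
The radius of convergence is the smallest modulus among the singular points: (1/6)*sqrt(66).
The factor ζ**2 - 2*ζ/5 + 11/6 splits as (ζ - a)(ζ - a') with a = (1/5) - ((1/30)*sqrt(1614))*i, a' = (1/5) + ((1/30)*sqrt(1614))*i. At the order-3 pole a set g(ζ) = (ζ - a)^3*f(ζ) = [-39/20] / (ζ - a')^3.
Order-3 pole: residue = g''(a)/2; g''((1/5) - ((1/30)*sqrt(1614))*i) = -((658125/155720872)*sqrt(1614))*i, so the residue is -((658125/311441744)*sqrt(1614))*i.
The factor ζ**2 - 2*ζ/5 + 11/6 splits as (ζ - a)(ζ - a') with a = (1/5) + ((1/30)*sqrt(1614))*i, a' = (1/5) - ((1/30)*sqrt(1614))*i. At the order-3 pole a set g(ζ) = (ζ - a)^3*f(ζ) = [-39/20] / (ζ - a')^3.
Order-3 pole: residue = g''(a)/2; g''((1/5) + ((1/30)*sqrt(1614))*i) = ((658125/155720872)*sqrt(1614))*i, so the residue is ((658125/311441744)*sqrt(1614))*i.
List the singular points by increasing real part (a conjugate pair: the negative imaginary part first).

Radius of convergence at 0: (1/6)*sqrt(66).
At (1/5) - ((1/30)*sqrt(1614))*i: a pole of order 3; residue -((658125/311441744)*sqrt(1614))*i.
At (1/5) + ((1/30)*sqrt(1614))*i: a pole of order 3; residue ((658125/311441744)*sqrt(1614))*i.


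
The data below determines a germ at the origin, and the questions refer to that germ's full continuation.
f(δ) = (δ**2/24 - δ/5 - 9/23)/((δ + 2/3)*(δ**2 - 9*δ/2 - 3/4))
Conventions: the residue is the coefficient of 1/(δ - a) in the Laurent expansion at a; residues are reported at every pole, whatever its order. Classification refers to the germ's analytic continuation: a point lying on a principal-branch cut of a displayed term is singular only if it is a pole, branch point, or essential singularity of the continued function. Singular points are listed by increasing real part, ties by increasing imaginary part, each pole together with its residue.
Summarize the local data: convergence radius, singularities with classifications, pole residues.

Radius of convergence at 0: -9/4 + (1/4)*sqrt(93).
At -2/3: a pole of order 1; residue -2974/33465.
At 9/4 - (1/4)*sqrt(93): a pole of order 1; residue 11649/178480 + (46789/5532880)*sqrt(93).
At 9/4 + (1/4)*sqrt(93): a pole of order 1; residue 11649/178480 - (46789/5532880)*sqrt(93).

Denominator factor (δ**2 - 9*δ/2 - 3/4): discriminant 93/4, real irrational roots 9/4 + (1/4)*sqrt(93) and 9/4 - (1/4)*sqrt(93); poles of order 1, moduli 9/4 + (1/4)*sqrt(93) and -9/4 + (1/4)*sqrt(93).
Denominator factor (δ + 2/3): pole of order 1 at -2/3, modulus 2/3.
The radius of convergence is the smallest modulus among the singular points: -9/4 + (1/4)*sqrt(93).
At the order-1 pole -2/3 set g(δ) = (δ - (-2/3))*f(δ) = (δ**2/24 - δ/5 - 9/23)/(δ**2 - 9*δ/2 - 3/4).
Simple pole: residue = g(a) at a = -2/3, which is -2974/33465.
The factor δ**2 - 9*δ/2 - 3/4 splits as (δ - a)(δ - a') with a = 9/4 - (1/4)*sqrt(93), a' = 9/4 + (1/4)*sqrt(93). At the order-1 pole a set g(δ) = (δ - a)*f(δ) = [(δ**2/24 - δ/5 - 9/23)/(δ + 2/3)] / (δ - a').
Simple pole: residue = g(a) at a = 9/4 - (1/4)*sqrt(93), which is 11649/178480 + (46789/5532880)*sqrt(93).
The factor δ**2 - 9*δ/2 - 3/4 splits as (δ - a)(δ - a') with a = 9/4 + (1/4)*sqrt(93), a' = 9/4 - (1/4)*sqrt(93). At the order-1 pole a set g(δ) = (δ - a)*f(δ) = [(δ**2/24 - δ/5 - 9/23)/(δ + 2/3)] / (δ - a').
Simple pole: residue = g(a) at a = 9/4 + (1/4)*sqrt(93), which is 11649/178480 - (46789/5532880)*sqrt(93).
List the singular points by increasing real part (a conjugate pair: the negative imaginary part first).


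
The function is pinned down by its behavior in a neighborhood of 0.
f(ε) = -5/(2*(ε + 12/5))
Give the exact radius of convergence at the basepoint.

Denominator factor (ε + 12/5): pole of order 1 at -12/5, modulus 12/5.
The radius of convergence is the smallest modulus among the singular points: 12/5.

The radius of convergence is 12/5.


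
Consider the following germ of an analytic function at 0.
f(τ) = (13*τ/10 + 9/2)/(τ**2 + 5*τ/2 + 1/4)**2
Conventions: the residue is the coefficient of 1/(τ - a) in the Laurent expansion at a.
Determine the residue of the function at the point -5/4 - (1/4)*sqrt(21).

The factor τ**2 + 5*τ/2 + 1/4 splits as (τ - a)(τ - a') with a = -5/4 - (1/4)*sqrt(21), a' = -5/4 + (1/4)*sqrt(21). At the order-2 pole a set g(τ) = (τ - a)^2*f(τ) = [13*τ/10 + 9/2] / (τ - a')^2.
Order-2 pole: residue = g'(a); g'(-5/4 - (1/4)*sqrt(21)) = (46/441)*sqrt(21), so the residue is (46/441)*sqrt(21).

The residue is (46/441)*sqrt(21).


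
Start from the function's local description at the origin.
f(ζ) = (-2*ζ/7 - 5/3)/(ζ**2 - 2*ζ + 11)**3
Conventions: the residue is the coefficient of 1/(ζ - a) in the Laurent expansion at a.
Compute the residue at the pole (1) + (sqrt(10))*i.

The residue is ((41/112000)*sqrt(10))*i.

The factor ζ**2 - 2*ζ + 11 splits as (ζ - a)(ζ - a') with a = (1) + (sqrt(10))*i, a' = (1) - (sqrt(10))*i. At the order-3 pole a set g(ζ) = (ζ - a)^3*f(ζ) = [-2*ζ/7 - 5/3] / (ζ - a')^3.
Order-3 pole: residue = g''(a)/2; g''((1) + (sqrt(10))*i) = ((41/56000)*sqrt(10))*i, so the residue is ((41/112000)*sqrt(10))*i.


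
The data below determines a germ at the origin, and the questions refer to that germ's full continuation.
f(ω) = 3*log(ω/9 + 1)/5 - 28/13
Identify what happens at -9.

The point is a logarithmic branch point.

The term (3/5)*log(1 - ω/(-9)) has argument 1 - -9/(-9) = 0 at -9: a logarithmic (infinitely-sheeted) branch point; the remaining terms are analytic or single-valued there.


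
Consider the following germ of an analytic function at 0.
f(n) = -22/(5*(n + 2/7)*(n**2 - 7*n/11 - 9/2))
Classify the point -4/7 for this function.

Denominator factors: n + 2/7 = -2/7 at n = -4/7; n**2 - 7*n/11 - 9/2 = -4107/1078 at n = -4/7 — none vanishes.
So the germ continues analytically to -4/7.

The point is a regular point.


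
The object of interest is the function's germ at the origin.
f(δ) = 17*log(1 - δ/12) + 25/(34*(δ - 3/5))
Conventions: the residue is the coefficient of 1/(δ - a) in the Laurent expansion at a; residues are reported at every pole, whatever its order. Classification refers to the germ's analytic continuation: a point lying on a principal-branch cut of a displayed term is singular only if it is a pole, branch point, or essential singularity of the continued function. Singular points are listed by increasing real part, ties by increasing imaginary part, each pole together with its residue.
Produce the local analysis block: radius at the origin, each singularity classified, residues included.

Radius of convergence at 0: 3/5.
At 3/5: a pole of order 1; residue 25/34.
At 12: a logarithmic branch point.

Denominator factor (δ - 3/5): pole of order 1 at 3/5, modulus 3/5.
Branch term (17)*log(1 - δ/(12)): its argument vanishes at δ = 12, a logarithmic branch point, modulus 12.
The radius of convergence is the smallest modulus among the singular points: 3/5.
The branch term is analytic at 3/5 and contributes nothing to the residue; only the rational part matters.
At the order-1 pole 3/5 set g(δ) = (δ - (3/5))*(rational part) = 25/34.
Simple pole: residue = g(a) at a = 3/5, which is 25/34.
List the singular points by increasing real part (a conjugate pair: the negative imaginary part first).


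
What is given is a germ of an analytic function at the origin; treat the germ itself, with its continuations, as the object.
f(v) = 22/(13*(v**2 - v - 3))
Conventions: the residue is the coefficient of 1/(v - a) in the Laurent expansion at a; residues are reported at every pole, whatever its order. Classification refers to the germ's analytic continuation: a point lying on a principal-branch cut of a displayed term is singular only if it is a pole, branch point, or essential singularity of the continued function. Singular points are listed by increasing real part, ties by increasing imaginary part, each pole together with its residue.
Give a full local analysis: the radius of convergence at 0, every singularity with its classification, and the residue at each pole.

Denominator factor (v**2 - v - 3): discriminant 13, real irrational roots 1/2 + (1/2)*sqrt(13) and 1/2 - (1/2)*sqrt(13); poles of order 1, moduli 1/2 + (1/2)*sqrt(13) and -1/2 + (1/2)*sqrt(13).
The radius of convergence is the smallest modulus among the singular points: -1/2 + (1/2)*sqrt(13).
The factor v**2 - v - 3 splits as (v - a)(v - a') with a = 1/2 - (1/2)*sqrt(13), a' = 1/2 + (1/2)*sqrt(13). At the order-1 pole a set g(v) = (v - a)*f(v) = [22/13] / (v - a').
Simple pole: residue = g(a) at a = 1/2 - (1/2)*sqrt(13), which is -(22/169)*sqrt(13).
The factor v**2 - v - 3 splits as (v - a)(v - a') with a = 1/2 + (1/2)*sqrt(13), a' = 1/2 - (1/2)*sqrt(13). At the order-1 pole a set g(v) = (v - a)*f(v) = [22/13] / (v - a').
Simple pole: residue = g(a) at a = 1/2 + (1/2)*sqrt(13), which is (22/169)*sqrt(13).
List the singular points by increasing real part (a conjugate pair: the negative imaginary part first).

Radius of convergence at 0: -1/2 + (1/2)*sqrt(13).
At 1/2 - (1/2)*sqrt(13): a pole of order 1; residue -(22/169)*sqrt(13).
At 1/2 + (1/2)*sqrt(13): a pole of order 1; residue (22/169)*sqrt(13).
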